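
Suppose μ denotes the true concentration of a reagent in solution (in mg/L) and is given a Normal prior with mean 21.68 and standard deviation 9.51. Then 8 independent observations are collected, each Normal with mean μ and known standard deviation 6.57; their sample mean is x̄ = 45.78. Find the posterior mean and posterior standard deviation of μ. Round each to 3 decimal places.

With known σ, the Normal prior is conjugate. Weight on the data is w = (n/σ²)/(n/σ² + 1/τ₀²) = 0.185336/(0.185336+0.0110570) = 0.94370.
Posterior mean = w·x̄ + (1−w)·μ₀ = 0.94370·45.78 + 0.056301·21.68 = 44.423. Posterior variance = 1/(0.185336+0.0110570) = 5.09184, so SD = 2.257.

Posterior mean ≈ 44.423; posterior SD ≈ 2.257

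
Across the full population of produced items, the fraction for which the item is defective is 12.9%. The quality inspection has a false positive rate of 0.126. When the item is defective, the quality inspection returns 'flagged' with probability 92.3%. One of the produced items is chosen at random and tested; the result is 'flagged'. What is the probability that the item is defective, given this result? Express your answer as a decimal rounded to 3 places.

Let H be the event that the item is defective. P(H) = 0.129, so P(¬H) = 0.871. With E the 'flagged' result, P(E|H) = 0.923 and P(E|¬H) = 0.126.
P(E) = 0.923·0.129 + 0.126·0.871 = 0.11907 + 0.10975 = 0.22881.
By Bayes' theorem, P(H|E) = 0.11907 / 0.22881 = 0.520.

P(H | E) ≈ 0.520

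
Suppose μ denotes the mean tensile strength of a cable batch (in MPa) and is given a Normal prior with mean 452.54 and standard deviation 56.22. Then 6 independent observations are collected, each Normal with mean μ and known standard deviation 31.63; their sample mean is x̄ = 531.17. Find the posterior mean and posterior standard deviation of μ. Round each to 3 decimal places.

Posterior mean ≈ 527.230; posterior SD ≈ 12.585

Prior precision 1/τ₀² = 1/56.22² = 0.00031639; data precision n/σ² = 6/31.63² = 0.00599726.
Posterior precision = 0.00031639 + 0.00599726 = 0.00631365, giving posterior SD = 1/√0.00631365 = 12.585.
Posterior mean = (0.00031639·452.54 + 0.00599726·531.17) / 0.00631365 = 527.230.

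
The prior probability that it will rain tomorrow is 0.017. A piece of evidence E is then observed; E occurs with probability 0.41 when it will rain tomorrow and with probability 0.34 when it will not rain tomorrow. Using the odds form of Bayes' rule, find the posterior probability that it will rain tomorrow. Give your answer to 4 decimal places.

Posterior probability ≈ 0.0204

Prior odds = 0.017/(1−0.017) = 0.017294. In log-odds, ln(0.017294) = -4.0574.
Add log likelihood ratio: ln(1.2059) = 0.18721.
Posterior log-odds = -3.8702, so posterior odds = exp(-3.8702) = 0.020855. Converting, P(H|E) = 0.020855/1.0209 = 0.0204.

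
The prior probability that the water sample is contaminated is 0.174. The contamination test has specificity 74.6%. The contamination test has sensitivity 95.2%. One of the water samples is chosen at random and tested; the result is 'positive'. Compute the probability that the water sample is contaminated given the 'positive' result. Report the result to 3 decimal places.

Write H for 'the water sample is contaminated'. Prior odds H:¬H = 0.174/0.826 = 0.21065. For the 'positive' outcome, the likelihood ratio is 0.952/0.254 = 3.7480.
Posterior odds = 0.21065 × 3.7480 = 0.78954, so P(H|E) = 0.78954/(1+0.78954) = 0.441.

P(H | E) ≈ 0.441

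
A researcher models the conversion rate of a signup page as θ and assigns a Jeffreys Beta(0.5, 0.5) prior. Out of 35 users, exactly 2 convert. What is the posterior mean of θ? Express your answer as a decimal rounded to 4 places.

The binomial likelihood is conjugate to the Beta prior: with 2 successes and 33 failures, the posterior is Beta(0.5+2, 0.5+33) = Beta(2.5, 33.5).
Posterior mean = α/(α+β) = 2.5/36 = 0.0694.

Posterior mean ≈ 0.0694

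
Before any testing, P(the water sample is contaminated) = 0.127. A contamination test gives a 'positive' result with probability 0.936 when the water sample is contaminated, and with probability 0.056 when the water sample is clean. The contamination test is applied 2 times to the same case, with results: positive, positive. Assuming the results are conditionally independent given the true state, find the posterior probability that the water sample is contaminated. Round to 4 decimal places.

Let H be the event that the water sample is contaminated; start with P(H) = 0.127. P('positive'|H) = 0.936, P('positive'|¬H) = 0.056.
Update on result 1 ('positive'): P(H) ← 0.936·0.1270 / (0.936·0.1270 + 0.056·0.8730) = 0.11887/0.16776 = 0.7086.
Update on result 2 ('positive'): P(H) ← 0.936·0.7086 / (0.936·0.7086 + 0.056·0.2914) = 0.66323/0.67955 = 0.9760.

Posterior P(H) ≈ 0.9760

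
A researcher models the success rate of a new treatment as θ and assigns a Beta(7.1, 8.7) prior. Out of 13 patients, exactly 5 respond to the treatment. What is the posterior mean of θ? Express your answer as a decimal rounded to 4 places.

Posterior mean ≈ 0.4201

The binomial likelihood is conjugate to the Beta prior: with 5 successes and 8 failures, the posterior is Beta(7.1+5, 8.7+8) = Beta(12.1, 16.7).
Posterior mean = α/(α+β) = 12.1/28.8 = 0.4201.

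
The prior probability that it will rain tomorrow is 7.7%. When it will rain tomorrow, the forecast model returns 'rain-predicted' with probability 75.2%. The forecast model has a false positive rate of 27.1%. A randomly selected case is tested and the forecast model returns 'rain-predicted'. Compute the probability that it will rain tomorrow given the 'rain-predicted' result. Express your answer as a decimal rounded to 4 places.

Write H for 'it will rain tomorrow'. Prior odds H:¬H = 0.077/0.923 = 0.083424. For the 'rain-predicted' outcome, the likelihood ratio is 0.752/0.271 = 2.7749.
Posterior odds = 0.083424 × 2.7749 = 0.23149, so P(H|E) = 0.23149/(1+0.23149) = 0.1880.

P(H | E) ≈ 0.1880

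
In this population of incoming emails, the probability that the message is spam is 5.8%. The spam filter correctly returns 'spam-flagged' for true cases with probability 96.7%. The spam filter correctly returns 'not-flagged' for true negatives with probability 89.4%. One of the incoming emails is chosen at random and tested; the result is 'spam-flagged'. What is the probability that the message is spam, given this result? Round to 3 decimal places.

P(H | E) ≈ 0.360

Write H for 'the message is spam'. Prior odds H:¬H = 0.058/0.942 = 0.061571. For the 'spam-flagged' outcome, the likelihood ratio is 0.967/0.106 = 9.1226.
Posterior odds = 0.061571 × 9.1226 = 0.56169, so P(H|E) = 0.56169/(1+0.56169) = 0.360.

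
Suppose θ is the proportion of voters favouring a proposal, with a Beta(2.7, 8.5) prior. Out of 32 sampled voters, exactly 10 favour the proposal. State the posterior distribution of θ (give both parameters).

Posterior: Beta(12.7, 30.5)

Observing 10 successes and 22 failures updates Beta(2.7, 8.5) by adding the success and failure counts to the two shape parameters: α = 2.7+10 = 12.7, β = 8.5+22 = 30.5.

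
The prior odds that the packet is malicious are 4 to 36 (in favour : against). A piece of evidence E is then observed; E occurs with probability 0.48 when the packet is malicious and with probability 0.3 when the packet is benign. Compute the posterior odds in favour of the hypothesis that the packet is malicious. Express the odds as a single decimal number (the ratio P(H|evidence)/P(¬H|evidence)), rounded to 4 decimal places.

Prior odds = 4/36 = 0.11111.
Likelihood ratio for E = 0.48/0.3 = 1.6000.
Posterior odds = prior odds × LR = 0.17778.

Posterior odds ≈ 0.1778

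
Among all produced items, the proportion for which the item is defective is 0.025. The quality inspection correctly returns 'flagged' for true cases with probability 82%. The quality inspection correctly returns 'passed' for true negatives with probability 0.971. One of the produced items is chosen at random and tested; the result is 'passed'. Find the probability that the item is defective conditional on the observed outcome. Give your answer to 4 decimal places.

Let H be the event that the item is defective. P(H) = 0.025, so P(¬H) = 0.975. With E the 'passed' result, P(E|H) = 0.18 and P(E|¬H) = 0.971.
P(E) = 0.18·0.025 + 0.971·0.975 = 0.0045000 + 0.94672 = 0.95122.
By Bayes' theorem, P(H|E) = 0.0045000 / 0.95122 = 0.0047.

P(H | E) ≈ 0.0047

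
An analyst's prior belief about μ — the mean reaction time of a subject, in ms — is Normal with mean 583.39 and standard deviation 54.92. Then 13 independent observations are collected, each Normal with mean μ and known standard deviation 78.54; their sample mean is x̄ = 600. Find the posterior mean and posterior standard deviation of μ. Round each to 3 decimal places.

Prior precision 1/τ₀² = 1/54.92² = 0.00033154; data precision n/σ² = 13/78.54² = 0.00210747.
Posterior precision = 0.00033154 + 0.00210747 = 0.00243901, giving posterior SD = 1/√0.00243901 = 20.249.
Posterior mean = (0.00033154·583.39 + 0.00210747·600) / 0.00243901 = 597.742.

Posterior mean ≈ 597.742; posterior SD ≈ 20.249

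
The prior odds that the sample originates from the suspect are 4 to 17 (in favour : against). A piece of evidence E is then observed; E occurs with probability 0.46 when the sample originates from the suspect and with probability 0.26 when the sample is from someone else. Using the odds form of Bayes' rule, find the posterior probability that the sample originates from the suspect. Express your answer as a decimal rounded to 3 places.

Posterior probability ≈ 0.294

Prior odds = 4/17 = 0.23529. In log-odds, ln(0.23529) = -1.4469.
Add log likelihood ratio: ln(1.7692) = 0.57054.
Posterior log-odds = -0.87637, so posterior odds = exp(-0.87637) = 0.41629. Converting, P(H|E) = 0.41629/1.4163 = 0.294.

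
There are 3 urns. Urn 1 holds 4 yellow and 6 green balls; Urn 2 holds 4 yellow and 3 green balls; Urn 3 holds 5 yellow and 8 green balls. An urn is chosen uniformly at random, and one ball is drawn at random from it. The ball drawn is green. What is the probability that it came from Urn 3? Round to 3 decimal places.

Posterior probability ≈ 0.374

P(green|Urn 1) = 0.6; P(green|Urn 2) = 0.4286; P(green|Urn 3) = 0.6154.
Prior × likelihood for each source: 0.333333·0.6=0.2000, 0.333333·0.4286=0.1429, 0.333333·0.6154=0.2051. Summing gives P(green) = 0.54799.
P(Urn 3 | green) = 0.2051 / 0.54799 = 0.374.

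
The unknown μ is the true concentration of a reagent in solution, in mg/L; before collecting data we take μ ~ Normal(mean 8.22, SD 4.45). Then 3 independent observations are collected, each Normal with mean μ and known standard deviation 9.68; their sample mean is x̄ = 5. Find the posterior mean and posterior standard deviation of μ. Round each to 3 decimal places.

Posterior mean ≈ 6.971; posterior SD ≈ 3.481

With known σ, the Normal prior is conjugate. Weight on the data is w = (n/σ²)/(n/σ² + 1/τ₀²) = 0.0320163/(0.0320163+0.0504987) = 0.38801.
Posterior mean = w·x̄ + (1−w)·μ₀ = 0.38801·5 + 0.61199·8.22 = 6.971. Posterior variance = 1/(0.0320163+0.0504987) = 12.1190, so SD = 3.481.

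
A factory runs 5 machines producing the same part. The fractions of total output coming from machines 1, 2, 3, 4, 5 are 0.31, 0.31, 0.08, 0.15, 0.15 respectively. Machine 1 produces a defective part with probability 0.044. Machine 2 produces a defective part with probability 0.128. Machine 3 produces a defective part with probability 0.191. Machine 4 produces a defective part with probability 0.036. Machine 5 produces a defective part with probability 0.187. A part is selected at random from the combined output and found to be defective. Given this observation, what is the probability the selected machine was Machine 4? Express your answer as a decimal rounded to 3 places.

Posterior probability ≈ 0.053

Tabulate prior·likelihood by source: [1] prior 0.31, lik 0.044, product 0.01364; [2] prior 0.31, lik 0.128, product 0.03968; [3] prior 0.08, lik 0.191, product 0.01528; [4] prior 0.15, lik 0.036, product 0.005400; [5] prior 0.15, lik 0.187, product 0.02805.
Normalizing constant = 0.10205; the posterior for Machine 4 is its product over the sum, 0.005400/0.10205 = 0.053.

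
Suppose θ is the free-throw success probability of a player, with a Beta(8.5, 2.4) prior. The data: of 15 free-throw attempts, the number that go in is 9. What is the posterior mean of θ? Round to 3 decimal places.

Posterior mean ≈ 0.676

The binomial likelihood is conjugate to the Beta prior: with 9 successes and 6 failures, the posterior is Beta(8.5+9, 2.4+6) = Beta(17.5, 8.4).
E[θ | data] = 17.5/(17.5+8.4) = 0.676.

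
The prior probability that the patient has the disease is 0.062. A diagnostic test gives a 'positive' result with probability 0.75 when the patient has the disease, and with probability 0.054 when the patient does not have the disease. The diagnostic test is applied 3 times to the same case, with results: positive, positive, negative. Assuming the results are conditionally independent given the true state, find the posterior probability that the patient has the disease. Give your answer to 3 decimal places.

Posterior P(H) ≈ 0.771

With H the event that the patient has the disease, the joint likelihood of the observed sequence is P(data|H) = 0.75·0.75·0.25 = 0.14062 and P(data|¬H) = 0.054·0.054·0.946 = 0.0027585.
Bayes: P(H|data) = 0.062·0.14062 / (0.062·0.14062 + 0.938·0.0027585) = 0.0087188/0.011306 = 0.7711.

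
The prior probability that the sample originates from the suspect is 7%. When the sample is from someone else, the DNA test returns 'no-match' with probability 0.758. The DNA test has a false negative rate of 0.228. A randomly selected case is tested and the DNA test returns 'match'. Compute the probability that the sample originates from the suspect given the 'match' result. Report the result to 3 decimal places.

Write H for 'the sample originates from the suspect'. Prior odds H:¬H = 0.07/0.93 = 0.075269. For the 'match' outcome, the likelihood ratio is 0.772/0.242 = 3.1901.
Posterior odds = 0.075269 × 3.1901 = 0.24011, so P(H|E) = 0.24011/(1+0.24011) = 0.194.

P(H | E) ≈ 0.194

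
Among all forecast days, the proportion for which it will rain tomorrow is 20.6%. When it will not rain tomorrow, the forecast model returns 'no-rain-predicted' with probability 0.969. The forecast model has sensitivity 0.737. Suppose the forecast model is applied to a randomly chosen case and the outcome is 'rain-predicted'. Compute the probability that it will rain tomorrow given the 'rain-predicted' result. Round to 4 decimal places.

Write H for 'it will rain tomorrow'. Prior odds H:¬H = 0.206/0.794 = 0.25945. For the 'rain-predicted' outcome, the likelihood ratio is 0.737/0.031 = 23.774.
Posterior odds = 0.25945 × 23.774 = 6.1681, so P(H|E) = 6.1681/(1+6.1681) = 0.8605.

P(H | E) ≈ 0.8605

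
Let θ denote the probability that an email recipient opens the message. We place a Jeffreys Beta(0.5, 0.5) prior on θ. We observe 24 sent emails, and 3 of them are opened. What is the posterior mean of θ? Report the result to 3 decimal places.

Posterior mean ≈ 0.140

Observing 3 successes and 21 failures updates Beta(0.5, 0.5) by adding the success and failure counts to the two shape parameters: α = 0.5+3 = 3.5, β = 0.5+21 = 21.5.
Posterior mean = α/(α+β) = 3.5/25 = 0.140.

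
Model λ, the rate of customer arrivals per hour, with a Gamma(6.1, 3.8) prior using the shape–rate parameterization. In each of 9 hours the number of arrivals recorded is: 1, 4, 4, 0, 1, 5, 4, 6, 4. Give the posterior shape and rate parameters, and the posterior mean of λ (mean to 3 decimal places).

Total count ∑xᵢ = 29 over n = 9 hours.
Gamma is conjugate to the Poisson likelihood: posterior is Gamma(shape = 6.1+29 = 35.1, rate = 3.8+9 = 12.8).
E[λ | data] = 35.1/12.8 = 2.742.

Posterior: Gamma(shape=35.1, rate=12.8); mean ≈ 2.742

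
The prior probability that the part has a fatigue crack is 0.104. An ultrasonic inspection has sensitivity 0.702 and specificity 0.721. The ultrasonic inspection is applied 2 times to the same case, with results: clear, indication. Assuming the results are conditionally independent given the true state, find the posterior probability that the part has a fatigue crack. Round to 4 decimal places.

Let H be the event that the part has a fatigue crack; start with P(H) = 0.104. P('indication'|H) = 0.702, P('indication'|¬H) = 0.279.
Update on result 1 ('clear'): P(H) ← 0.298·0.1040 / (0.298·0.1040 + 0.721·0.8960) = 0.030992/0.67701 = 0.0458.
Update on result 2 ('indication'): P(H) ← 0.702·0.0458 / (0.702·0.0458 + 0.279·0.9542) = 0.032136/0.29836 = 0.1077.

Posterior P(H) ≈ 0.1077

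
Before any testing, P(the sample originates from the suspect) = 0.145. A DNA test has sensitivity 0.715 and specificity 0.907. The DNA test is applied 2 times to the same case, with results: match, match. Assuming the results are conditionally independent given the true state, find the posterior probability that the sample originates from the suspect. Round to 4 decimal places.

Posterior P(H) ≈ 0.9093

Let H be the event that the sample originates from the suspect; start with P(H) = 0.145. P('match'|H) = 0.715, P('match'|¬H) = 0.093.
Update on result 1 ('match'): P(H) ← 0.715·0.1450 / (0.715·0.1450 + 0.093·0.8550) = 0.10367/0.18319 = 0.5659.
Update on result 2 ('match'): P(H) ← 0.715·0.5659 / (0.715·0.5659 + 0.093·0.4341) = 0.40465/0.44502 = 0.9093.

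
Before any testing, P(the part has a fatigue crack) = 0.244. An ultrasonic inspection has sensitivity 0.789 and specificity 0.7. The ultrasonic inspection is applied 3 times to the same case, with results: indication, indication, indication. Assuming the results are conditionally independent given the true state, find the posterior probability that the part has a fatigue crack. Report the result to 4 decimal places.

Posterior P(H) ≈ 0.8545

With H the event that the part has a fatigue crack, the joint likelihood of the observed sequence is P(data|H) = 0.789·0.789·0.789 = 0.49117 and P(data|¬H) = 0.3·0.3·0.3 = 0.027000.
Bayes: P(H|data) = 0.244·0.49117 / (0.244·0.49117 + 0.756·0.027000) = 0.11985/0.14026 = 0.8545.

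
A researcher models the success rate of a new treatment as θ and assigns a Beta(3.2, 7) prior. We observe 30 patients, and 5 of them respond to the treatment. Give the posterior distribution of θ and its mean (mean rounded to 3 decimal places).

The binomial likelihood is conjugate to the Beta prior: with 5 successes and 25 failures, the posterior is Beta(3.2+5, 7+25) = Beta(8.2, 32).
E[θ | data] = 8.2/(8.2+32) = 0.204.

Posterior: Beta(8.2, 32); mean ≈ 0.204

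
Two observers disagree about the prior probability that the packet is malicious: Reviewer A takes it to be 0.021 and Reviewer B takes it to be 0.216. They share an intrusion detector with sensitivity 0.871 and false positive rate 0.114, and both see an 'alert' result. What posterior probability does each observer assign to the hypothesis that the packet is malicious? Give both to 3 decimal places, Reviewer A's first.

The likelihood ratio for an 'alert' result is 0.871/0.114 = 7.6404.
Reviewer A: prior odds 0.021/0.979 = 0.021450; posterior odds 0.16389; posterior probability 0.141.
Reviewer B: prior odds 0.216/0.784 = 0.27551; posterior odds 2.1050; posterior probability 0.678.

Reviewer A: 0.141; Reviewer B: 0.678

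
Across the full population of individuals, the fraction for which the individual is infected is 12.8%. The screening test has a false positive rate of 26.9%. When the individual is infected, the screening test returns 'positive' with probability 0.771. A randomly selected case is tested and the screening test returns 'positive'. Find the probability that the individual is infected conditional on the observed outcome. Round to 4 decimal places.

Write H for 'the individual is infected'. Prior odds H:¬H = 0.128/0.872 = 0.14679. For the 'positive' outcome, the likelihood ratio is 0.771/0.269 = 2.8662.
Posterior odds = 0.14679 × 2.8662 = 0.42072, so P(H|E) = 0.42072/(1+0.42072) = 0.2961.

P(H | E) ≈ 0.2961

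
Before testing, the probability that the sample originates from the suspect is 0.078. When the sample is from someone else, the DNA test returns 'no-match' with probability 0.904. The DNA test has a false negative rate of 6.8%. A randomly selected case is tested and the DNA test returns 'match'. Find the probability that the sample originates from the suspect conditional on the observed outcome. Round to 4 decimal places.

P(H | E) ≈ 0.4509

Write H for 'the sample originates from the suspect'. Prior odds H:¬H = 0.078/0.922 = 0.084599. For the 'match' outcome, the likelihood ratio is 0.932/0.096 = 9.7083.
Posterior odds = 0.084599 × 9.7083 = 0.82131, so P(H|E) = 0.82131/(1+0.82131) = 0.4509.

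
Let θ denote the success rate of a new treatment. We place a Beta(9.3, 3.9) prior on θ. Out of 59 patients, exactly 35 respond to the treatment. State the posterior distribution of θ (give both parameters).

Observing 35 successes and 24 failures updates Beta(9.3, 3.9) by adding the success and failure counts to the two shape parameters: α = 9.3+35 = 44.3, β = 3.9+24 = 27.9.

Posterior: Beta(44.3, 27.9)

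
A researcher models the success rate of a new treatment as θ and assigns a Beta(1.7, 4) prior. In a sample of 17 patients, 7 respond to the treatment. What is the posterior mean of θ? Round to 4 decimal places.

Observing 7 successes and 10 failures updates Beta(1.7, 4) by adding the success and failure counts to the two shape parameters: α = 1.7+7 = 8.7, β = 4+10 = 14.
E[θ | data] = 8.7/(8.7+14) = 0.3833.

Posterior mean ≈ 0.3833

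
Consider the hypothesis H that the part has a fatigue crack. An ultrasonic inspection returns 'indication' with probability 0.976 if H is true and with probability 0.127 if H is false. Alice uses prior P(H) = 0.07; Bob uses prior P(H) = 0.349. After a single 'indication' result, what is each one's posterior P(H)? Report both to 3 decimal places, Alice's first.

The likelihood ratio for an 'indication' result is 0.976/0.127 = 7.6850.
Alice: prior odds 0.07/0.93 = 0.075269; posterior odds 0.57844; posterior probability 0.366.
Bob: prior odds 0.349/0.651 = 0.53610; posterior odds 4.1199; posterior probability 0.805.

Alice: 0.366; Bob: 0.805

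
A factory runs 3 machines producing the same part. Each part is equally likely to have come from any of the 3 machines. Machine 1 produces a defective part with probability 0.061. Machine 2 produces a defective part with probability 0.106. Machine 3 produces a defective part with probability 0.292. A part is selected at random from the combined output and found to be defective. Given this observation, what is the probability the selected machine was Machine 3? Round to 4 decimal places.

Tabulate prior·likelihood by source: [1] prior 0.333333, lik 0.061, product 0.02033; [2] prior 0.333333, lik 0.106, product 0.03533; [3] prior 0.333333, lik 0.292, product 0.09733.
Normalizing constant = 0.15300; the posterior for Machine 3 is its product over the sum, 0.09733/0.15300 = 0.6362.

Posterior probability ≈ 0.6362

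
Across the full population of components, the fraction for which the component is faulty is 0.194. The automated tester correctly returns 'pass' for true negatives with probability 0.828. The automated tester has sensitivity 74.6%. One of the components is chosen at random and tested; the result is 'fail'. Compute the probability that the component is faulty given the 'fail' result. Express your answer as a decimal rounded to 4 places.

P(H | E) ≈ 0.5107

Write H for 'the component is faulty'. Prior odds H:¬H = 0.194/0.806 = 0.24069. For the 'fail' outcome, the likelihood ratio is 0.746/0.172 = 4.3372.
Posterior odds = 0.24069 × 4.3372 = 1.0439, so P(H|E) = 1.0439/(1+1.0439) = 0.5107.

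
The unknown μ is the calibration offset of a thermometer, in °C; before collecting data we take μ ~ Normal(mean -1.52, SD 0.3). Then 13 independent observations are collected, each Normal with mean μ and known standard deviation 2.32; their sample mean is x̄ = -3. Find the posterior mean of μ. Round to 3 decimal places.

With known σ, the Normal prior is conjugate. Weight on the data is w = (n/σ²)/(n/σ² + 1/τ₀²) = 2.41528/(2.41528+11.1111) = 0.17856.
Posterior mean = w·x̄ + (1−w)·μ₀ = 0.17856·-3 + 0.82144·-1.52 = -1.784.

Posterior mean ≈ -1.784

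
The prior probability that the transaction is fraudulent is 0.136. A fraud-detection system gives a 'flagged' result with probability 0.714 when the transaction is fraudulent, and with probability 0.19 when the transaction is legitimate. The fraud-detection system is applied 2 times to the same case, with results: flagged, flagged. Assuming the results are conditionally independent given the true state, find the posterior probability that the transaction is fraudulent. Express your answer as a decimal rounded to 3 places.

Let H be the event that the transaction is fraudulent; start with P(H) = 0.136. P('flagged'|H) = 0.714, P('flagged'|¬H) = 0.19.
Update on result 1 ('flagged'): P(H) ← 0.714·0.1360 / (0.714·0.1360 + 0.19·0.8640) = 0.097104/0.26126 = 0.3717.
Update on result 2 ('flagged'): P(H) ← 0.714·0.3717 / (0.714·0.3717 + 0.19·0.6283) = 0.26537/0.38476 = 0.6897.

Posterior P(H) ≈ 0.690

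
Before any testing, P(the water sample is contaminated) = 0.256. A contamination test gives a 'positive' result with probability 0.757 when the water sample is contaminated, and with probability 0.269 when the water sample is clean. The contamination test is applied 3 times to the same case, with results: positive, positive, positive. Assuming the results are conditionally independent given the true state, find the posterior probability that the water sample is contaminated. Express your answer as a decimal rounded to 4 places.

Posterior P(H) ≈ 0.8846

With H the event that the water sample is contaminated, the joint likelihood of the observed sequence is P(data|H) = 0.757·0.757·0.757 = 0.43380 and P(data|¬H) = 0.269·0.269·0.269 = 0.019465.
Bayes: P(H|data) = 0.256·0.43380 / (0.256·0.43380 + 0.744·0.019465) = 0.11105/0.12553 = 0.8846.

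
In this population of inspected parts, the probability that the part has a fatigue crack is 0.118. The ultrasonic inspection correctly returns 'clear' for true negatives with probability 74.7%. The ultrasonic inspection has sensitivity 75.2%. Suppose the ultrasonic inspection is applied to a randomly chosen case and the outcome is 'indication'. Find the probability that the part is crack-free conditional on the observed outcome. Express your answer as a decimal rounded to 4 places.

P(¬H | E) ≈ 0.7155

Let H be the event that the part has a fatigue crack. P(H) = 0.118, so P(¬H) = 0.882. With E the 'indication' result, P(E|H) = 0.752 and P(E|¬H) = 0.253.
P(E) = 0.752·0.118 + 0.253·0.882 = 0.088736 + 0.22315 = 0.31188.
By Bayes' theorem, P(H|E) = 0.088736 / 0.31188 = 0.2845. Hence P(¬H|E) = 1 − 0.2845 = 0.7155.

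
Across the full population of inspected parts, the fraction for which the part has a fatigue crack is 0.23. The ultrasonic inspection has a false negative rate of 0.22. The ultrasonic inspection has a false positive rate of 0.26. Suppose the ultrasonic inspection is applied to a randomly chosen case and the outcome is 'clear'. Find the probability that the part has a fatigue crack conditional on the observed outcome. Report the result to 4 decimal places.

P(H | E) ≈ 0.0816

Let H be the event that the part has a fatigue crack. P(H) = 0.23, so P(¬H) = 0.77. With E the 'clear' result, P(E|H) = 0.22 and P(E|¬H) = 0.74.
P(E) = 0.22·0.23 + 0.74·0.77 = 0.050600 + 0.56980 = 0.62040.
By Bayes' theorem, P(H|E) = 0.050600 / 0.62040 = 0.0816.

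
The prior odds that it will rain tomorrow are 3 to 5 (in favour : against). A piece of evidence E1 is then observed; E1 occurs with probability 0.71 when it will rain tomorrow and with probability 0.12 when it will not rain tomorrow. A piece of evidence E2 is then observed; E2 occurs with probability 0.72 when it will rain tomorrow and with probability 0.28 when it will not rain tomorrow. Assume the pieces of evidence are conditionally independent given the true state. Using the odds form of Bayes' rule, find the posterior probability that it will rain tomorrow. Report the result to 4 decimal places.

Posterior probability ≈ 0.9013

Prior odds = 3/5 = 0.60000. In log-odds, ln(0.60000) = -0.51083.
Add log likelihood ratios: ln(5.9167) + ln(2.5714) = 2.7222.
Posterior log-odds = 2.2114, so posterior odds = exp(2.2114) = 9.1286. Converting, P(H|E) = 9.1286/10.129 = 0.9013.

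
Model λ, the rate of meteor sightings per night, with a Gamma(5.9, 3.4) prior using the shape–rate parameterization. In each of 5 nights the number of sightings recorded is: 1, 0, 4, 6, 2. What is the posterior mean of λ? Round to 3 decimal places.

The Poisson likelihood adds the total count to the shape and the number of exposure periods to the rate. Here ∑xᵢ = 13 and n = 5, so shape 5.9→18.9 and rate 3.4→8.4.
Posterior mean = shape/rate = 18.9/8.4 = 2.250.

Posterior mean ≈ 2.250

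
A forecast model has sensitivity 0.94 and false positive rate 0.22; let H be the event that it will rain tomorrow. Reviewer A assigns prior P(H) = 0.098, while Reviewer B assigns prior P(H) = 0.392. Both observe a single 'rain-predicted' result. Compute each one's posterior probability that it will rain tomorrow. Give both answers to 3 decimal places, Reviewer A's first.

The likelihood ratio for a 'rain-predicted' result is 0.94/0.22 = 4.2727.
Reviewer A: prior odds 0.098/0.902 = 0.10865; posterior odds 0.46422; posterior probability 0.317.
Reviewer B: prior odds 0.392/0.608 = 0.64474; posterior odds 2.7548; posterior probability 0.734.

Reviewer A: 0.317; Reviewer B: 0.734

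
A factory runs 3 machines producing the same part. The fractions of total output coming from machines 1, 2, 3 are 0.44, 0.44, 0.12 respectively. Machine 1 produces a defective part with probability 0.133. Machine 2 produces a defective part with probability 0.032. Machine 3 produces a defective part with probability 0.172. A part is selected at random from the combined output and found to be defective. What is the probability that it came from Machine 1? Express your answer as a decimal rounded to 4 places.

Posterior probability ≈ 0.6276

Tabulate prior·likelihood by source: [1] prior 0.44, lik 0.133, product 0.05852; [2] prior 0.44, lik 0.032, product 0.01408; [3] prior 0.12, lik 0.172, product 0.02064.
Normalizing constant = 0.093240; the posterior for Machine 1 is its product over the sum, 0.05852/0.093240 = 0.6276.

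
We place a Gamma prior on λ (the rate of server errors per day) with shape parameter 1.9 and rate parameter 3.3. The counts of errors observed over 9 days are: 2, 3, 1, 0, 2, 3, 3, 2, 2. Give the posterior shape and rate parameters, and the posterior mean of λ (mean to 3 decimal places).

Posterior: Gamma(shape=19.9, rate=12.3); mean ≈ 1.618

Total count ∑xᵢ = 18 over n = 9 days.
Gamma is conjugate to the Poisson likelihood: posterior is Gamma(shape = 1.9+18 = 19.9, rate = 3.3+9 = 12.3).
Posterior mean = shape/rate = 19.9/12.3 = 1.618.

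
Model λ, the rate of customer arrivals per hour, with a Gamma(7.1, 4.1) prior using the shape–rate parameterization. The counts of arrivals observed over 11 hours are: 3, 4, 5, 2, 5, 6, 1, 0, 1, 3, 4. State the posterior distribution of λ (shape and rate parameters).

Total count ∑xᵢ = 34 over n = 11 hours.
Gamma is conjugate to the Poisson likelihood: posterior is Gamma(shape = 7.1+34 = 41.1, rate = 4.1+11 = 15.1).

Posterior: Gamma(shape=41.1, rate=15.1)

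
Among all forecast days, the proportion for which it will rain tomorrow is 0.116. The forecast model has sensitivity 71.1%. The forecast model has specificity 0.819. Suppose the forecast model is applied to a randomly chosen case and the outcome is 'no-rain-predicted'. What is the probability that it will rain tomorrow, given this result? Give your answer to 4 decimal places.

P(H | E) ≈ 0.0443

Write H for 'it will rain tomorrow'. Prior odds H:¬H = 0.116/0.884 = 0.13122. For the 'no-rain-predicted' outcome, the likelihood ratio is 0.289/0.819 = 0.35287.
Posterior odds = 0.13122 × 0.35287 = 0.046304, so P(H|E) = 0.046304/(1+0.046304) = 0.0443.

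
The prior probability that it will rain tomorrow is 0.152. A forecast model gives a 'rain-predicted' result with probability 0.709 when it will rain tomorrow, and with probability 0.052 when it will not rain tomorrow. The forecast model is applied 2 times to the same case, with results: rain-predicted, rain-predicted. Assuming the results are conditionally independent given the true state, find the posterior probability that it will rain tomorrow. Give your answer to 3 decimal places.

Posterior P(H) ≈ 0.971

Let H be the event that it will rain tomorrow; start with P(H) = 0.152. P('rain-predicted'|H) = 0.709, P('rain-predicted'|¬H) = 0.052.
Update on result 1 ('rain-predicted'): P(H) ← 0.709·0.1520 / (0.709·0.1520 + 0.052·0.8480) = 0.10777/0.15186 = 0.7096.
Update on result 2 ('rain-predicted'): P(H) ← 0.709·0.7096 / (0.709·0.7096 + 0.052·0.2904) = 0.50313/0.51823 = 0.9709.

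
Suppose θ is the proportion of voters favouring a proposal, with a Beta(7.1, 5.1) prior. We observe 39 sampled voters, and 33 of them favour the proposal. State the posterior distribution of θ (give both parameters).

Posterior: Beta(40.1, 11.1)

Observing 33 successes and 6 failures updates Beta(7.1, 5.1) by adding the success and failure counts to the two shape parameters: α = 7.1+33 = 40.1, β = 5.1+6 = 11.1.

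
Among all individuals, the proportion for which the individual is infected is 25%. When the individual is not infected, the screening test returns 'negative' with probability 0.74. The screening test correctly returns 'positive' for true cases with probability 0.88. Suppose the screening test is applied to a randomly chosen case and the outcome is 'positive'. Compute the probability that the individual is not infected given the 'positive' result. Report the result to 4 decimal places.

Write H for 'the individual is infected'. Prior odds H:¬H = 0.25/0.75 = 0.33333. For the 'positive' outcome, the likelihood ratio is 0.88/0.26 = 3.3846.
Posterior odds = 0.33333 × 3.3846 = 1.1282, so P(H|E) = 1.1282/(1+1.1282) = 0.5301. Then P(¬H|E) = 1 − 0.5301 = 0.4699.

P(¬H | E) ≈ 0.4699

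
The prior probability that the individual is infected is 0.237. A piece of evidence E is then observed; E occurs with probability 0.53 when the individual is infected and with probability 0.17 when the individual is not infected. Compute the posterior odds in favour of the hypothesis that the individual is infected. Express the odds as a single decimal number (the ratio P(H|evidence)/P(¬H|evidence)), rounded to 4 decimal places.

Prior odds = 0.237/(1−0.237) = 0.31062.
Likelihood ratio for E = 0.53/0.17 = 3.1176.
Posterior odds = prior odds × LR = 0.96839.

Posterior odds ≈ 0.9684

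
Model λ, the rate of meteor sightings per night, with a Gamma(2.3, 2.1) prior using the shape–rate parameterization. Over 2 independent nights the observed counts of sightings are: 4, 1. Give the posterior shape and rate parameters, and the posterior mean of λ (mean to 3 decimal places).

Posterior: Gamma(shape=7.3, rate=4.1); mean ≈ 1.780

Total count ∑xᵢ = 5 over n = 2 nights.
Gamma is conjugate to the Poisson likelihood: posterior is Gamma(shape = 2.3+5 = 7.3, rate = 2.1+2 = 4.1).
E[λ | data] = 7.3/4.1 = 1.780.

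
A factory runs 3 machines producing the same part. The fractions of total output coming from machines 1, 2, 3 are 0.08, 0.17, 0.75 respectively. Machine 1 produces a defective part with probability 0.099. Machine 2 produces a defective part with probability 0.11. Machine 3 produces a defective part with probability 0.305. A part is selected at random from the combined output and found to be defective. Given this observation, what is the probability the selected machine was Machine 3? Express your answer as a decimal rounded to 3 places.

P(defective|M1) = 0.099; P(defective|M2) = 0.11; P(defective|M3) = 0.305.
Prior × likelihood for each source: 0.08·0.099=0.007920, 0.17·0.11=0.01870, 0.75·0.305=0.2288. Summing gives P(defective) = 0.25537.
P(Machine 3 | defective) = 0.2288 / 0.25537 = 0.896.

Posterior probability ≈ 0.896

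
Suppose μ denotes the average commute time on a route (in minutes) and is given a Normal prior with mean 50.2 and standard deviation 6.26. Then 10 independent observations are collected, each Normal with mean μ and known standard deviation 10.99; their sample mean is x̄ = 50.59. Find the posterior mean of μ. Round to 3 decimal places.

Posterior mean ≈ 50.498

With known σ, the Normal prior is conjugate. Weight on the data is w = (n/σ²)/(n/σ² + 1/τ₀²) = 0.0827951/(0.0827951+0.0255183) = 0.76440.
Posterior mean = w·x̄ + (1−w)·μ₀ = 0.76440·50.59 + 0.23560·50.2 = 50.498.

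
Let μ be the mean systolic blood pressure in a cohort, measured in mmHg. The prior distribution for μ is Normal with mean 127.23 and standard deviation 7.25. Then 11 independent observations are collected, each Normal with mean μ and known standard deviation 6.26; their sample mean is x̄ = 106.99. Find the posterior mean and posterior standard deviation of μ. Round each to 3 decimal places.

Prior precision 1/τ₀² = 1/7.25² = 0.0190250; data precision n/σ² = 11/6.26² = 0.280701.
Posterior precision = 0.0190250 + 0.280701 = 0.299726, giving posterior SD = 1/√0.299726 = 1.827.
Posterior mean = (0.0190250·127.23 + 0.280701·106.99) / 0.299726 = 108.275.

Posterior mean ≈ 108.275; posterior SD ≈ 1.827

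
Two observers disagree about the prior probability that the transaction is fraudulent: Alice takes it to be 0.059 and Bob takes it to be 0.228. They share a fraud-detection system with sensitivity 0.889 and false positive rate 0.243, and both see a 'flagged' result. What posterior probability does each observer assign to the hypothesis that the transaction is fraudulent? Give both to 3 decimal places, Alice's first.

Alice: 0.187; Bob: 0.519

P('+'|H) = 0.889, P('+'|¬H) = 0.243.
Alice: numerator 0.889·0.059 = 0.052451; evidence = 0.052451+0.243·0.941 = 0.28111; posterior = 0.187.
Bob: numerator 0.889·0.228 = 0.20269; evidence = 0.20269+0.243·0.772 = 0.39029; posterior = 0.519.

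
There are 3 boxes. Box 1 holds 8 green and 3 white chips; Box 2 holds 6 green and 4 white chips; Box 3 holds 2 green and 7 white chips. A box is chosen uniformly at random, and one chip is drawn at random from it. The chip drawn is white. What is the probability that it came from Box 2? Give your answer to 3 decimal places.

Tabulate prior·likelihood by source: [1] prior 0.333333, lik 0.2727, product 0.09091; [2] prior 0.333333, lik 0.4, product 0.1333; [3] prior 0.333333, lik 0.7778, product 0.2593.
Normalizing constant = 0.48350; the posterior for Box 2 is its product over the sum, 0.1333/0.48350 = 0.276.

Posterior probability ≈ 0.276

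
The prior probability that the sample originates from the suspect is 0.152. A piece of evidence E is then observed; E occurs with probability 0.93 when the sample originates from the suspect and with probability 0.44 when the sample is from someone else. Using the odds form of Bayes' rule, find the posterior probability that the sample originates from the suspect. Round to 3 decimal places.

Prior odds = 0.152/(1−0.152) = 0.17925.
Likelihood ratio for E = 0.93/0.44 = 2.1136.
Posterior odds = prior odds × LR = 0.37886.
Posterior probability = odds/(1+odds) = 0.37886/1.3789 = 0.275.

Posterior probability ≈ 0.275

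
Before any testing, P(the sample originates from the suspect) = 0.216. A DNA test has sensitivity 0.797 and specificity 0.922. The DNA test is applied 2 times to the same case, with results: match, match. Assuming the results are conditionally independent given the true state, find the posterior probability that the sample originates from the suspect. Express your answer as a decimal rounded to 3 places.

Let H be the event that the sample originates from the suspect; start with P(H) = 0.216. P('match'|H) = 0.797, P('match'|¬H) = 0.078.
Update on result 1 ('match'): P(H) ← 0.797·0.2160 / (0.797·0.2160 + 0.078·0.7840) = 0.17215/0.23330 = 0.7379.
Update on result 2 ('match'): P(H) ← 0.797·0.7379 / (0.797·0.7379 + 0.078·0.2621) = 0.58810/0.60854 = 0.9664.

Posterior P(H) ≈ 0.966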